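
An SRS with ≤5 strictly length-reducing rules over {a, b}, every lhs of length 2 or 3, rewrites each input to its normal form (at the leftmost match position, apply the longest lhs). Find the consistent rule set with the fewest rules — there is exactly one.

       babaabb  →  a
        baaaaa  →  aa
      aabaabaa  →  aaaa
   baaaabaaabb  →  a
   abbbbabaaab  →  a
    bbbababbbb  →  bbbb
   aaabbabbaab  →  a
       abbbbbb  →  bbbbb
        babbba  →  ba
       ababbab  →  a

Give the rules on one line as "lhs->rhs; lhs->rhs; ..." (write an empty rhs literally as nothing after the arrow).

ab->; baa->bb; bab->a; bba->

  | babaabb => aaabb => aab => a
  | baaaaa => bbaaa => aa
  | aabaabaa => aaabaa => aaaa
  | baaaabaaabb => bbaabaaabb => abaaabb => aaabb => aab => a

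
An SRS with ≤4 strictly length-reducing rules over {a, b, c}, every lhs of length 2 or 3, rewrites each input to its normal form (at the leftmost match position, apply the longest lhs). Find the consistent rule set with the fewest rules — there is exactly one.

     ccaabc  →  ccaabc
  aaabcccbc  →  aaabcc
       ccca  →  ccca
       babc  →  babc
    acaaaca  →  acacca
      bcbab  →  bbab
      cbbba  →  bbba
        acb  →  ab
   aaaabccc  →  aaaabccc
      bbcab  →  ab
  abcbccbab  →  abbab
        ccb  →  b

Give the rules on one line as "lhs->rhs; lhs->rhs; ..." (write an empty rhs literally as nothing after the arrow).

aac->cc; bbc->; cb->b; cbc->

  | ccaabc
  | aaabcccbc => aaabcc
  | ccca
  | babc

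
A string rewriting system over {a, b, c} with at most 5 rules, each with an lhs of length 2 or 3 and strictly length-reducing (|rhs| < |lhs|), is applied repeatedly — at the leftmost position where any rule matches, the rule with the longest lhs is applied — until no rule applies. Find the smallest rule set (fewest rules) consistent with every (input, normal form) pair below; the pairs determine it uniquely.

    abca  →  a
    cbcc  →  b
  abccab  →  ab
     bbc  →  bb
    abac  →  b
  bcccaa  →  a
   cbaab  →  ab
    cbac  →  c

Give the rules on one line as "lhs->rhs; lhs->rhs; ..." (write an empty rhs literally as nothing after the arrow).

ac->b; ba->; bc->b; cb->b

  | abca => aba => a
  | cbcc => bcc => bc => b
  | abccab => abcab => abab => ab
  | bbc => bb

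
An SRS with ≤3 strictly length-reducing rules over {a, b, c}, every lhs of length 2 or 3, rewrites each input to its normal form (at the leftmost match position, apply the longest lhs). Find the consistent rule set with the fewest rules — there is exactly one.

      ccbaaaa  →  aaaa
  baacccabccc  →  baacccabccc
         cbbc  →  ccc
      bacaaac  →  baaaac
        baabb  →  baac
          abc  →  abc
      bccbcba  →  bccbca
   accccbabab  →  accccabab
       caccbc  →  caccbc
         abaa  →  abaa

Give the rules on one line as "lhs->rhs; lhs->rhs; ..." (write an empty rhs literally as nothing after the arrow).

bb->c; caa->aa; cba->ca

  | ccbaaaa => ccaaaa => caaaa => aaaa
  | baacccabccc
  | cbbc => ccc
  | bacaaac => baaaac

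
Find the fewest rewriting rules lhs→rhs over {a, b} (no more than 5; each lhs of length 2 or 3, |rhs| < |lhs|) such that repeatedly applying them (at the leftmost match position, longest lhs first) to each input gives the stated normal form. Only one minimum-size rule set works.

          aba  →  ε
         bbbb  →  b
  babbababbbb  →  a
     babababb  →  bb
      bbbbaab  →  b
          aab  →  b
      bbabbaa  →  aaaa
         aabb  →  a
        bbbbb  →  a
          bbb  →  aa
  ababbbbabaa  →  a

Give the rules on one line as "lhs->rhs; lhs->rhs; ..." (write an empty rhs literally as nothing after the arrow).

ab->b; abb->; ba->; bbb->aa

  | aba => ba => ε
  | bbbb => aab => ab => b
  | babbababbbb => bbababbbb => bbabbbb => bbbbb => aabb => a
  | babababb => bababb => babb => bb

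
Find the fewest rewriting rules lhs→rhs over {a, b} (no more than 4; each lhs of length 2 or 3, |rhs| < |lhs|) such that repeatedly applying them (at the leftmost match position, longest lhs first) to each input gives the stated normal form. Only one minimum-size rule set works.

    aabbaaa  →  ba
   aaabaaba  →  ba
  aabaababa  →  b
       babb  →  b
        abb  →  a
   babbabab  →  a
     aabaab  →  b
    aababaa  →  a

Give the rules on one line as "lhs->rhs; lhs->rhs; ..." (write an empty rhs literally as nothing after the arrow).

aa->b; aaa->a; ab->b; bb->a

  | aabbaaa => bbbaaa => abaaa => baaa => ba
  | aaabaaba => abaaba => baaba => bbba => aba => ba
  | aabaababa => bbaababa => aaababa => ababa => baba => bba => aa => b
  | babb => bbb => ab => b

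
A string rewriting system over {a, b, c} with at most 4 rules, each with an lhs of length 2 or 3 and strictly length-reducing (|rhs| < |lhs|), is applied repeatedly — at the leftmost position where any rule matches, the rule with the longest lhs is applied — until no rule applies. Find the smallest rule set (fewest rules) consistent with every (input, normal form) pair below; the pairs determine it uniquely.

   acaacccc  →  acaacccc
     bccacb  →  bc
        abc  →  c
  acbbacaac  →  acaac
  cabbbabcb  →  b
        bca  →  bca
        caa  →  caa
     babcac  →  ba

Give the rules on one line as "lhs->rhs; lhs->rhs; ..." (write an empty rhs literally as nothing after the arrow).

ab->; cac->a; cb->

  | acaacccc
  | bccacb => bcab => bc
  | abc => c
  | acbbacaac => abacaac => acaac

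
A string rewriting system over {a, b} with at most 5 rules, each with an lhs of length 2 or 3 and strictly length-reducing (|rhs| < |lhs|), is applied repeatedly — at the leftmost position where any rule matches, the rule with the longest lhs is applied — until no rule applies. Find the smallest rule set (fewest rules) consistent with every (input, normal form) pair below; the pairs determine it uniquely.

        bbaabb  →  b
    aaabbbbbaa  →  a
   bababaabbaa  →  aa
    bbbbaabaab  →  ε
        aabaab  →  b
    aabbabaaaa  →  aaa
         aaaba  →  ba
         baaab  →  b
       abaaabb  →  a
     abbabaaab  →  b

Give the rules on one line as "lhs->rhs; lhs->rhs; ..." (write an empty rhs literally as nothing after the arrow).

  | bbaabb => babb => b
  | aaabbbbbaa => aabbbaa => abaa => baa => a
  | bababaabbaa => abaabbaa => baabbaa => abbaa => aa
  | bbbbaabaab => bbbabaab => bbaab => bab => ε

ab->b; abb->; baa->a; bab->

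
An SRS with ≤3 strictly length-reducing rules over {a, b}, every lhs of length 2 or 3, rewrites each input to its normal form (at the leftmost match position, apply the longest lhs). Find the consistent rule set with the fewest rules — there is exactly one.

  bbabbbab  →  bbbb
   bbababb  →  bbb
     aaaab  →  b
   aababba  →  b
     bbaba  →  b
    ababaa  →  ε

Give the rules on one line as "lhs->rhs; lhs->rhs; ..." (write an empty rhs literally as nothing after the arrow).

aa->; ba->

  | bbabbbab => bbbbab => bbbb
  | bbababb => bbabb => bbb
  | aaaab => aab => b
  | aababba => babba => bba => b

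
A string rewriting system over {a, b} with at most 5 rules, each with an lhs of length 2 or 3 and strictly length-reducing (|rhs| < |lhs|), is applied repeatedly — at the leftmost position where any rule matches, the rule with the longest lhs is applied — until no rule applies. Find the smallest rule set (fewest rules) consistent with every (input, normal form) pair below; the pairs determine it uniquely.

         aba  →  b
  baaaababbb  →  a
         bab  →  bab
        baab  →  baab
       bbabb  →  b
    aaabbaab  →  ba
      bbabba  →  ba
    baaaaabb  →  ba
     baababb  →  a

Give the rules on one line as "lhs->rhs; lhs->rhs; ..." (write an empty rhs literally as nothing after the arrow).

  | aba => b
  | baaaababbb => bbababbb => aababbb => abbbb => abab => bb => a
  | bab
  | baab

aaa->b; aba->b; bb->a; bbb->ba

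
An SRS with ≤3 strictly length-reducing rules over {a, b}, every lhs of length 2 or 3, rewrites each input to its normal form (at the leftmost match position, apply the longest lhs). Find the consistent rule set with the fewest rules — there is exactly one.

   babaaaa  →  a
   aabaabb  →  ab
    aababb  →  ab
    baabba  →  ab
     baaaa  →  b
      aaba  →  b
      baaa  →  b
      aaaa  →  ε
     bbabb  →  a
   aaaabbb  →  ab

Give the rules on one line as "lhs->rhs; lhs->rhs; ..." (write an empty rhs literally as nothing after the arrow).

aa->; ba->b; bb->a

  | babaaaa => bbaaaa => aaaaa => aaa => a
  | aabaabb => baabb => babb => bbb => ab
  | aababb => babb => bbb => ab
  | baabba => babba => bbba => aba => ab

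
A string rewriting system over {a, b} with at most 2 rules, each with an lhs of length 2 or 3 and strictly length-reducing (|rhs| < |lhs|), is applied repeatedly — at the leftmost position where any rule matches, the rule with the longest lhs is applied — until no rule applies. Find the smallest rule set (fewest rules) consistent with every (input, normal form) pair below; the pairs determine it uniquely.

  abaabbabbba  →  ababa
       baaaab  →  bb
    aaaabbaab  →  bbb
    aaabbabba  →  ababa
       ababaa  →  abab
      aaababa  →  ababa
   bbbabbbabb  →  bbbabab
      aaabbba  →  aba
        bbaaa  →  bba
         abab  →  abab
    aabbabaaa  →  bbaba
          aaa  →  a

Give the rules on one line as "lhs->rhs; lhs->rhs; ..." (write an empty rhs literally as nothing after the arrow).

aa->; abb->ab

  | abaabbabbba => abbbabbba => abbabbba => ababbba => ababba => ababa
  | baaaab => baab => bb
  | aaaabbaab => aabbaab => bbaab => bbb
  | aaabbabba => abbabba => ababba => ababa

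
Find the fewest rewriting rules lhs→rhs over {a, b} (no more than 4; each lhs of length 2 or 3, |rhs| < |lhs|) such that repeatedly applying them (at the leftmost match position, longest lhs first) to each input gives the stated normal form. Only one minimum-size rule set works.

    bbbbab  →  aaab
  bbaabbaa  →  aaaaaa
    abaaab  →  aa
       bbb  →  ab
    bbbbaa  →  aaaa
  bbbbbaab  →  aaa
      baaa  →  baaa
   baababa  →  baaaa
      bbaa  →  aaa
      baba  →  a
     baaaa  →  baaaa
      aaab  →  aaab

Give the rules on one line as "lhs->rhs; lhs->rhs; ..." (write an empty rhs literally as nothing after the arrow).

aba->ab; bab->; bb->a

  | bbbbab => abbab => aaab
  | bbaabbaa => aaabbaa => aaaaaa
  | abaaab => abaab => abab => abb => aa
  | bbb => ab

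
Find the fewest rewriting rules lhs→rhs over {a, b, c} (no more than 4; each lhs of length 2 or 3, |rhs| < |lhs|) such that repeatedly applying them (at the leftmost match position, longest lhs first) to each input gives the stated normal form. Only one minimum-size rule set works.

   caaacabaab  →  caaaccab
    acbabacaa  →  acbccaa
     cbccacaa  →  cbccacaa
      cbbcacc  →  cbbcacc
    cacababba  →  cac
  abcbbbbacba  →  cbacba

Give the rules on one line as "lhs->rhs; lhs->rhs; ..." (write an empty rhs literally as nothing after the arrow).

  | caaacabaab => caaaccab
  | acbabacaa => acbccaa
  | cbccacaa
  | cbbcacc

aba->c; bbb->cb; ccb->a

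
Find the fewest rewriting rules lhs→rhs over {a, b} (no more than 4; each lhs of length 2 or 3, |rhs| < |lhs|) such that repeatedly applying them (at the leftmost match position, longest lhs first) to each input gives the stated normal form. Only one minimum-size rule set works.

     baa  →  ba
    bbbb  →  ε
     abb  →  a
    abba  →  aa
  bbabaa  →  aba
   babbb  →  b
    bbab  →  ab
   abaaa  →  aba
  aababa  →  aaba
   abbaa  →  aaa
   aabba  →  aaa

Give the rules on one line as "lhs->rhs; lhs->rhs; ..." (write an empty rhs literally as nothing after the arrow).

  | baa => ba
  | bbbb => bb => ε
  | abb => a
  | abba => aa

baa->ba; bab->b; bb->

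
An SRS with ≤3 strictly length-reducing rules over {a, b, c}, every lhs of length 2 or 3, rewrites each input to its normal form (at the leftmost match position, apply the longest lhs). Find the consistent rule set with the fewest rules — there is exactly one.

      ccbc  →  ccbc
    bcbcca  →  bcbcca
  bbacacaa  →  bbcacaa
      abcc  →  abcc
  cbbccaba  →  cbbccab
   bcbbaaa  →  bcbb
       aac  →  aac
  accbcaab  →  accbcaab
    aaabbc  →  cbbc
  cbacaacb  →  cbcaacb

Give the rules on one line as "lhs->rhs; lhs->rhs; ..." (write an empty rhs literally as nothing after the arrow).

  | ccbc
  | bcbcca
  | bbacacaa => bbcacaa
  | abcc

aaa->c; ba->b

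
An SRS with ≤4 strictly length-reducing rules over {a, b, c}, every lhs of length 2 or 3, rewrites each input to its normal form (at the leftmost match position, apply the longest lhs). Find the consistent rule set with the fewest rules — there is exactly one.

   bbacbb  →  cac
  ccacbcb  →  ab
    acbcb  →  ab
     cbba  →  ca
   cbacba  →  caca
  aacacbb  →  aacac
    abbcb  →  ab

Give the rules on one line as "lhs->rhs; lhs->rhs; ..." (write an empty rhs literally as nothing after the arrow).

bb->c; cb->c; cc->

  | bbacbb => cacbb => cacb => cac
  | ccacbcb => acbcb => accb => ab
  | acbcb => accb => ab
  | cbba => cba => ca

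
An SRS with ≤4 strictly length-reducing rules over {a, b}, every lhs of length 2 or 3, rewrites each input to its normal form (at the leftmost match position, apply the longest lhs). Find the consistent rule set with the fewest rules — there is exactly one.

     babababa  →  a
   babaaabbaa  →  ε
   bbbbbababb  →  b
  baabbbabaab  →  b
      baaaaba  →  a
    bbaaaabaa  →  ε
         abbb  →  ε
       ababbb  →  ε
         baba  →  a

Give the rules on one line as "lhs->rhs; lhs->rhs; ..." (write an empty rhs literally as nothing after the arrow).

aa->; ab->; ba->a; bb->

  | babababa => abababa => ababa => aba => a
  | babaaabbaa => abaaabbaa => aaabbaa => abbaa => baa => aa => ε
  | bbbbbababb => bbbababb => bababb => ababb => abb => b
  | baabbbabaab => aabbbabaab => bbbabaab => babaab => abaab => aab => b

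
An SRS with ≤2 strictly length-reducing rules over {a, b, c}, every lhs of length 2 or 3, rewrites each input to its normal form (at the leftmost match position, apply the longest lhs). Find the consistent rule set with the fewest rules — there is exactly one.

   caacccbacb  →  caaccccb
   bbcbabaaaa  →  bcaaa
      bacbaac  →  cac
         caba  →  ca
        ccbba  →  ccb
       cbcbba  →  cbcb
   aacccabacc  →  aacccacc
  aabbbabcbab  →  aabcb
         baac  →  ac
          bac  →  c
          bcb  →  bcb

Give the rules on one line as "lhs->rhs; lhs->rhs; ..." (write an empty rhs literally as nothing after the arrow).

ba->; bbc->bc

  | caacccbacb => caaccccb
  | bbcbabaaaa => bcbabaaaa => bcbaaaa => bcaaa
  | bacbaac => cbaac => cac
  | caba => ca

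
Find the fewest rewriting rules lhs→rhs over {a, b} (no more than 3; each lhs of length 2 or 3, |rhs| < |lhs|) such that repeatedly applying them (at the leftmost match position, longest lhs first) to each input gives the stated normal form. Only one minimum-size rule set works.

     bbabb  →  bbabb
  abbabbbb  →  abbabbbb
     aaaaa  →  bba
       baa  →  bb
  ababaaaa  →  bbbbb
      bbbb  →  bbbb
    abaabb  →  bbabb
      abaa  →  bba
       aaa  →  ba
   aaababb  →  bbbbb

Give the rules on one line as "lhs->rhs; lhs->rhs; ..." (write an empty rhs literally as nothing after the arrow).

  | bbabb
  | abbabbbb
  | aaaaa => baaa => bba
  | baa => bb

aa->b; aba->bb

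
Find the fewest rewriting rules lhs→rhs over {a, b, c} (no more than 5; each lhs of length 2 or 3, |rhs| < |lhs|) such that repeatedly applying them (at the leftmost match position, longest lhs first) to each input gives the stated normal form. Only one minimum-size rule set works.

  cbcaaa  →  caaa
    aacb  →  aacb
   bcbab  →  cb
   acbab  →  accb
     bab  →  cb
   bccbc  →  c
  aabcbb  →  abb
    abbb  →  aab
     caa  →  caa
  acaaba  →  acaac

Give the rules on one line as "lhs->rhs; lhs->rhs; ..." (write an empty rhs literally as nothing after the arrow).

  | cbcaaa => caaa
  | aacb
  | bcbab => bab => cb
  | acbab => accb

abc->; ba->c; bbb->ab; bc->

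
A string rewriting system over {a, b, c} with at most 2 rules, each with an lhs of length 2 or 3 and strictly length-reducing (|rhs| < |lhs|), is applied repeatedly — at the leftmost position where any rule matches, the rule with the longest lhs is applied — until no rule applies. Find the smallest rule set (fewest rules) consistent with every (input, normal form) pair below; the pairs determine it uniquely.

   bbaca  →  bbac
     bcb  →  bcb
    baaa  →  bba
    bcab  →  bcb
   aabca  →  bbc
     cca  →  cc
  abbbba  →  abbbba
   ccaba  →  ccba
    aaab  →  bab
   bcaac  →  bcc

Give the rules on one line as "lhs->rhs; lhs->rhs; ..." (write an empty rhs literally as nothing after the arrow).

  | bbaca => bbac
  | bcb
  | baaa => bba
  | bcab => bcb

aa->b; ca->c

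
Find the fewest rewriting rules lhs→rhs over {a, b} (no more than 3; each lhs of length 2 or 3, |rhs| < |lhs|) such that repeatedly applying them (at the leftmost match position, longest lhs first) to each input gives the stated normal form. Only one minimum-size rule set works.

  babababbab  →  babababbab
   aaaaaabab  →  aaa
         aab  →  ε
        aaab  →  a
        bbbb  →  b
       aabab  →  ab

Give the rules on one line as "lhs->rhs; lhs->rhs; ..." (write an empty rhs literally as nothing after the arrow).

  | babababbab
  | aaaaaabab => aaaaab => aaa
  | aab => ε
  | aaab => a

aab->; bbb->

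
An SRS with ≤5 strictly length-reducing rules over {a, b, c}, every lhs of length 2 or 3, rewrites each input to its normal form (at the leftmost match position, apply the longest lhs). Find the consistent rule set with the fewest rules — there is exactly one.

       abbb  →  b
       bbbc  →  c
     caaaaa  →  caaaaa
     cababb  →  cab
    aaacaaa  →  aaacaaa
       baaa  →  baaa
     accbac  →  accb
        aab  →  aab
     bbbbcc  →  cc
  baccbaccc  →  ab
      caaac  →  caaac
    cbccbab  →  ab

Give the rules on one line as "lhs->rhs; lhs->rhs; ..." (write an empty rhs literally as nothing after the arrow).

abb->; bac->b; bc->c; ccc->ab

  | abbb => b
  | bbbc => bbc => bc => c
  | caaaaa
  | cababb => cab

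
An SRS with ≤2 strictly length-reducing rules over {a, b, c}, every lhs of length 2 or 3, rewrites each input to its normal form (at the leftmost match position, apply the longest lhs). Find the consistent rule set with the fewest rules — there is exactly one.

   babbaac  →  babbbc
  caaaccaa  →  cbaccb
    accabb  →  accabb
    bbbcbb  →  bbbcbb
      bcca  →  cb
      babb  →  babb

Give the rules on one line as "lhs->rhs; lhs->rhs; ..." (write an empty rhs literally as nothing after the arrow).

aa->b; bcc->ca

  | babbaac => babbbc
  | caaaccaa => cbaccaa => cbaccb
  | accabb
  | bbbcbb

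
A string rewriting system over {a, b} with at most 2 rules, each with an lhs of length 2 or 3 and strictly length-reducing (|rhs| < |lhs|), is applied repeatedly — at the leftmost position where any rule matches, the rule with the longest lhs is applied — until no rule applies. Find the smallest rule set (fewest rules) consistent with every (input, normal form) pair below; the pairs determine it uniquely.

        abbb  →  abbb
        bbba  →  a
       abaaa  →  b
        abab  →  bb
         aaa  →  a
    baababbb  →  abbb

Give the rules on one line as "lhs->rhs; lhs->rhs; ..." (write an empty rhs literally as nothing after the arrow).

  | abbb
  | bbba => bba => ba => a
  | abaaa => aaaa => baa => aa => b
  | abab => aab => bb

aa->b; ba->a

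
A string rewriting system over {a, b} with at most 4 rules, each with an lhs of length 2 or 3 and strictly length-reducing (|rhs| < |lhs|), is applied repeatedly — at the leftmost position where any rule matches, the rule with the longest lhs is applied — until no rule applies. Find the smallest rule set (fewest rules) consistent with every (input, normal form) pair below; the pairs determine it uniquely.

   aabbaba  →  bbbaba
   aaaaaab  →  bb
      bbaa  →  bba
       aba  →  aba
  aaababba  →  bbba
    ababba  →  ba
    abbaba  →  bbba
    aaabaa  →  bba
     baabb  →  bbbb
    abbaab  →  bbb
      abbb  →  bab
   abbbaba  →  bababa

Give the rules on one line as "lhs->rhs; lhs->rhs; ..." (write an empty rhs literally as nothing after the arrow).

  | aabbaba => bbbaba
  | aaaaaab => aaaaab => aaaab => aaab => aab => bb
  | bbaa => bba
  | aba

aa->a; aab->bb; abb->ba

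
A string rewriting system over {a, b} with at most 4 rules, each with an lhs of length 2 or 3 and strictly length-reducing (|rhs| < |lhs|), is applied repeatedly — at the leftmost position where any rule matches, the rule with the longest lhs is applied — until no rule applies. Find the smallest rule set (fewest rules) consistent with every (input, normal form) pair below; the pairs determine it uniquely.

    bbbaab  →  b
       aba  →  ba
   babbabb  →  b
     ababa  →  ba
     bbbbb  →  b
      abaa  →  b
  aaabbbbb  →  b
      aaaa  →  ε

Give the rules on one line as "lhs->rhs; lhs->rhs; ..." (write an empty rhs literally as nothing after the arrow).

  | bbbaab => bbaab => baab => bb => b
  | aba => ba
  | babbabb => bbbabb => bbabb => babb => bbb => bb => b
  | ababa => baba => bba => ba

aa->; ab->b; bb->b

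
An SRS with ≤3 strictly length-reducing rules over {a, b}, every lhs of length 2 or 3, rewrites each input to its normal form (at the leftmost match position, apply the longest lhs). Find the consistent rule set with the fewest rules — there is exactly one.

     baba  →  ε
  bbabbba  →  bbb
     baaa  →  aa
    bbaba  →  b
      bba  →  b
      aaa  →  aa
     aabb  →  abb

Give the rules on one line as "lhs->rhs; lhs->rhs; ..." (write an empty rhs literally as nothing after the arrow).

  | baba => ba => ε
  | bbabbba => bbbba => bbb
  | baaa => aa
  | bbaba => bba => b

aaa->aa; aab->ab; ba->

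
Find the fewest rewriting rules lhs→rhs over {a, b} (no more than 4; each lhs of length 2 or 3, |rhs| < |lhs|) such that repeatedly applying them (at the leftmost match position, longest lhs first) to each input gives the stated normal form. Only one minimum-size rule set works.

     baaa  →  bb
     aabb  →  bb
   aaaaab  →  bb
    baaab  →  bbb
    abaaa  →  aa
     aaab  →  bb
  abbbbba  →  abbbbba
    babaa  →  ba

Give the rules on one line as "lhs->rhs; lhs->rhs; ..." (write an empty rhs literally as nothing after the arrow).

  | baaa => bb
  | aabb => bb
  | aaaaab => baab => bb
  | baaab => bbb

aaa->b; aab->b; aba->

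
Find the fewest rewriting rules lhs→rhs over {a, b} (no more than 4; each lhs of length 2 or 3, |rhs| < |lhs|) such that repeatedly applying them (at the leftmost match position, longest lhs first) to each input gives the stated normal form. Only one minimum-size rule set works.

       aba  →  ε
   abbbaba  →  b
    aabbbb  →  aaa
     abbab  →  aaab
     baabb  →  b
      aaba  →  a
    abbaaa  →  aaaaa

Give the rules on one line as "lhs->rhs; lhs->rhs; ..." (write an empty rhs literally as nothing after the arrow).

aba->; ba->b; bb->a; bbb->b

  | aba => ε
  | abbbaba => ababa => ba => b
  | aabbbb => aabb => aaa
  | abbab => aaab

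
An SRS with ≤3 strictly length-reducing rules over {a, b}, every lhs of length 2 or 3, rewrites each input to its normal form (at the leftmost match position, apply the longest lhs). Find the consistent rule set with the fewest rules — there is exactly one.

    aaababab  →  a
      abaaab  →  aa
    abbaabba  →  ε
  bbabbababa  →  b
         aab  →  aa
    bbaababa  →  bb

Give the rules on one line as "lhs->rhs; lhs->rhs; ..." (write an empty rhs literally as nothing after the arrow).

ab->a; aba->; bbb->b

  | aaababab => aabab => ab => a
  | abaaab => aab => aa
  | abbaabba => abaabba => abba => aba => ε
  | bbabbababa => bbabababa => bbbaba => baba => b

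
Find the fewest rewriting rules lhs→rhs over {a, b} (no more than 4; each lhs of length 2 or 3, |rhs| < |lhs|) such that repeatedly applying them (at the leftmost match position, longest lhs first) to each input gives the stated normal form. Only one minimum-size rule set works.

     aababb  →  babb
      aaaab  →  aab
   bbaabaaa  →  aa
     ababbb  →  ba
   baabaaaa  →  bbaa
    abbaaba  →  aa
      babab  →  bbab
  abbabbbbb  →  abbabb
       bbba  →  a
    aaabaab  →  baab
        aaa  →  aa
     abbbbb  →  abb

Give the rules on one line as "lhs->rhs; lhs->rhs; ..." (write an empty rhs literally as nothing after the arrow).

aaa->aa; aba->ba; bbb->

  | aababb => ababb => babb
  | aaaab => aaab => aab
  | bbaabaaa => bbabaaa => bbbaaa => aaa => aa
  | ababbb => babbb => ba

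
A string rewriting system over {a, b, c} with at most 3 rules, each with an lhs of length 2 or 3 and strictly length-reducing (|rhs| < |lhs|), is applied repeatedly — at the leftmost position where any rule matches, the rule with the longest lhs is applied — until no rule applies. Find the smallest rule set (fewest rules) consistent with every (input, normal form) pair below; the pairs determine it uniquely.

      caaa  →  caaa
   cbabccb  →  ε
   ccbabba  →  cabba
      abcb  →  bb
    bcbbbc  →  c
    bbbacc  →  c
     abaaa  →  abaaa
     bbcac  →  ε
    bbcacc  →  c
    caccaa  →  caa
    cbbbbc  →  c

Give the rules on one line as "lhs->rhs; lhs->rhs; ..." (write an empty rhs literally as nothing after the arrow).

ac->b; bc->c; cb->

  | caaa
  | cbabccb => abccb => accb => bcb => cb => ε
  | ccbabba => cabba
  | abcb => acb => bb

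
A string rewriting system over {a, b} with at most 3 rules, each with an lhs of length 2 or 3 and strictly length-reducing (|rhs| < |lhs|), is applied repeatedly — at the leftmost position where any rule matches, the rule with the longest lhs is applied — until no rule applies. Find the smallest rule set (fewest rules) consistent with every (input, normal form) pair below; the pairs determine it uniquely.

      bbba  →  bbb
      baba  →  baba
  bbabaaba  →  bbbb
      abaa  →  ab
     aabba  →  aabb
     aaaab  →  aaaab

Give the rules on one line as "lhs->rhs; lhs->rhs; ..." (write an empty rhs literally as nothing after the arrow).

  | bbba => bbb
  | baba
  | bbabaaba => bbbaaba => bbbaba => bbbba => bbbb
  | abaa => ab

baa->b; bba->bb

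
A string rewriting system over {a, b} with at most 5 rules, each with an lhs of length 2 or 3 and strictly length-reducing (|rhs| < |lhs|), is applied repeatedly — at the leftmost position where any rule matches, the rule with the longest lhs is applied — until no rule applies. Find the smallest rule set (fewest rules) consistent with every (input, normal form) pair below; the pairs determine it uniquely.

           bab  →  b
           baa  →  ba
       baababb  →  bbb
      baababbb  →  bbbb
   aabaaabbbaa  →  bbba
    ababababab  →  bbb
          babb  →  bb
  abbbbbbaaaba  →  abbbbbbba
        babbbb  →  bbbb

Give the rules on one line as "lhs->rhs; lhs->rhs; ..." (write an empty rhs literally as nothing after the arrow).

aa->a; aab->ba; aba->bb; bab->b

  | bab => b
  | baa => ba
  | baababb => bbaabb => bbbab => bbb
  | baababbb => bbaabbb => bbbabb => bbbb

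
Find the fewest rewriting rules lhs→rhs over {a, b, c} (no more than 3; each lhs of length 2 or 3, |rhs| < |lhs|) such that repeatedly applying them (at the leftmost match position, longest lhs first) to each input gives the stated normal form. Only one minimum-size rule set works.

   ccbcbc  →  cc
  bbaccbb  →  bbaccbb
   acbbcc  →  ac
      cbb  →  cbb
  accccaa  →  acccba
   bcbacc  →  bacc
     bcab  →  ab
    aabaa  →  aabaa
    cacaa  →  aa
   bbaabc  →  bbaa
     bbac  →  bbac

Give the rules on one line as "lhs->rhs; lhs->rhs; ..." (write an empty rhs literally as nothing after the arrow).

  | ccbcbc => ccbc => cc
  | bbaccbb
  | acbbcc => acbc => ac
  | cbb

bc->; ca->b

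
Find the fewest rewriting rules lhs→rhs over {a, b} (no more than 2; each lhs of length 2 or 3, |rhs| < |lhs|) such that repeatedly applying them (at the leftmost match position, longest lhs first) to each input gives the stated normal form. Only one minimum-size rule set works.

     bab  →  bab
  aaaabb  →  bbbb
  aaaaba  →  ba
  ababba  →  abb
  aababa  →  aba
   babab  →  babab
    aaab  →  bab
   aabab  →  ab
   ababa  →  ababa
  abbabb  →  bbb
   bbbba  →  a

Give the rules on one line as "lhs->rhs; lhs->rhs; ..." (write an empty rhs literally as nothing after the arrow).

  | bab
  | aaaabb => baabb => bbbb
  | aaaaba => baaba => bbba => ba
  | ababba => abaa => abb

aa->b; bba->a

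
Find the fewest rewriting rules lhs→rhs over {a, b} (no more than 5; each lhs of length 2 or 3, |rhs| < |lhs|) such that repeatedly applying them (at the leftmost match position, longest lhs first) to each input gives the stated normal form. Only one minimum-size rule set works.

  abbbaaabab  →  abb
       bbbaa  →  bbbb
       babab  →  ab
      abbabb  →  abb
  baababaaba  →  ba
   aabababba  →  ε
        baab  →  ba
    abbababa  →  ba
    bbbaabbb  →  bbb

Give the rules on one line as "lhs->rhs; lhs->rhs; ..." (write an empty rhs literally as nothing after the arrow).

  | abbbaaabab => abbbbabab => abbbab => abb
  | bbbaa => bbbb
  | babab => ab
  | abbabb => abb

aa->b; aab->a; aba->; bab->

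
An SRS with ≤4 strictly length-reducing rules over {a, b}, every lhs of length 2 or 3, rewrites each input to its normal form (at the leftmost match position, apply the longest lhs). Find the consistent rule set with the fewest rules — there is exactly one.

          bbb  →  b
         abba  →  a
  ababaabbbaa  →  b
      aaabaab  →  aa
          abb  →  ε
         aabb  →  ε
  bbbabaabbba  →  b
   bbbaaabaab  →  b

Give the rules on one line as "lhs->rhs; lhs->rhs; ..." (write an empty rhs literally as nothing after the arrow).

  | bbb => b
  | abba => bba => a
  | ababaabbbaa => babaabbbaa => aaaabbbaa => aaabbbaa => aabbbaa => abbbaa => bbbaa => baa => ba => b
  | aaabaab => aabaab => abaab => baab => bab => aa

ab->b; ba->b; bab->aa; bb->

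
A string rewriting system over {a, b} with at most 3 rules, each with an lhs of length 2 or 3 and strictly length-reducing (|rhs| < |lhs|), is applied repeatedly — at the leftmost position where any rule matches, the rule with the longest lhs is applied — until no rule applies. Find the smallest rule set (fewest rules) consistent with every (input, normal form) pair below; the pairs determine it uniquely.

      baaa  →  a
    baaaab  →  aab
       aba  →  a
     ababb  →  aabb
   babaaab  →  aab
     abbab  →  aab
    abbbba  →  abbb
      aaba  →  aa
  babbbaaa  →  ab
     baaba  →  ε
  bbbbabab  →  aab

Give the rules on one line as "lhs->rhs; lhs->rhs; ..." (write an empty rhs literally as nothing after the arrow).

ba->; baa->; bab->ab

  | baaa => a
  | baaaab => aab
  | aba => a
  | ababb => aabb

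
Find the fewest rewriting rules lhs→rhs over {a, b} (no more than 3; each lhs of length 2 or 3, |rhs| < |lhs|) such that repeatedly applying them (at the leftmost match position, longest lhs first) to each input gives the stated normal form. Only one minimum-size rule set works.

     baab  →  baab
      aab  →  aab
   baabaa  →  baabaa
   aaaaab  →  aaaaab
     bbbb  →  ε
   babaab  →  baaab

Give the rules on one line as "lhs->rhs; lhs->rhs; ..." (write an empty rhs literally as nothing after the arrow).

  | baab
  | aab
  | baabaa
  | aaaaab

bab->ba; bb->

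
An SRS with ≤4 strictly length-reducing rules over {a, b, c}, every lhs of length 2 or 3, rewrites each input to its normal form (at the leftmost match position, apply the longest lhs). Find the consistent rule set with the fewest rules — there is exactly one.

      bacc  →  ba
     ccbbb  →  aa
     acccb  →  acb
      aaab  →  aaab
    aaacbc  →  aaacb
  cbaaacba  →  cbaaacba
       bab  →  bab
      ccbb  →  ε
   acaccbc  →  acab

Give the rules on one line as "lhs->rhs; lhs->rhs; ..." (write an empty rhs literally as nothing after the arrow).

  | bacc => ba
  | ccbbb => bbb => aa
  | acccb => acb
  | aaab

bb->; bbb->aa; bc->b; cc->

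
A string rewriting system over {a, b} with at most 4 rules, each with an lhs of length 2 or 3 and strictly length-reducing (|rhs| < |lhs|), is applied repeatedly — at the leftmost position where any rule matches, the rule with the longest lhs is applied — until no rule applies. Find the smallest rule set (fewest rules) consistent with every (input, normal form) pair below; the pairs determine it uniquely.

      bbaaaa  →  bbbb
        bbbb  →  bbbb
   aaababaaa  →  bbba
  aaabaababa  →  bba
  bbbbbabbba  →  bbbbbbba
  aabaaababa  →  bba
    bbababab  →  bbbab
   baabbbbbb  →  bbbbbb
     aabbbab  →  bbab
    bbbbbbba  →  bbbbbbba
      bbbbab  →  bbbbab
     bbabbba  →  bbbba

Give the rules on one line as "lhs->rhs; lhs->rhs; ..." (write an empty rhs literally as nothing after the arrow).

aa->b; aab->; aba->; abb->b

  | bbaaaa => bbbaa => bbbb
  | bbbb
  | aaababaaa => bababaaa => bbaaa => bbba
  | aaabaababa => babaababa => bababa => bba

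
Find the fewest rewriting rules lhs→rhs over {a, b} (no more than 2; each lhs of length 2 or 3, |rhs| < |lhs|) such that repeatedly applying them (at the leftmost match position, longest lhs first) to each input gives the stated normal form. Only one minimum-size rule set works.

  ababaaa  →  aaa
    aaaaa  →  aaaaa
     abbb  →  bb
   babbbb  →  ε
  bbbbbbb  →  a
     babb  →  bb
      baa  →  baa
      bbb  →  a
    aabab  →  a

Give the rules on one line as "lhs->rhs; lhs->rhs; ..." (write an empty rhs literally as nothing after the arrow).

ab->; bbb->a

  | ababaaa => abaaa => aaa
  | aaaaa
  | abbb => bb
  | babbbb => bbbb => ab => ε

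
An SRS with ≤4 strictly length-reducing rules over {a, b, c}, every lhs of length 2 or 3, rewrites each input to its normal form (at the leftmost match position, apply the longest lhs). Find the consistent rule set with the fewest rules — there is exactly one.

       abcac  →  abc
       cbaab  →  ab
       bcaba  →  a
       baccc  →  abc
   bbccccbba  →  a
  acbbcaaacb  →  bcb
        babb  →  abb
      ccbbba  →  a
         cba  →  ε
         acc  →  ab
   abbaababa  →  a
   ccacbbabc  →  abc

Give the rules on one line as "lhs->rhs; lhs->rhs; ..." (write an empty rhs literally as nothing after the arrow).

  | abcac => abc
  | cbaab => caab => ab
  | bcaba => bba => ba => a
  | baccc => accc => abc

aa->b; ba->a; ca->; cc->b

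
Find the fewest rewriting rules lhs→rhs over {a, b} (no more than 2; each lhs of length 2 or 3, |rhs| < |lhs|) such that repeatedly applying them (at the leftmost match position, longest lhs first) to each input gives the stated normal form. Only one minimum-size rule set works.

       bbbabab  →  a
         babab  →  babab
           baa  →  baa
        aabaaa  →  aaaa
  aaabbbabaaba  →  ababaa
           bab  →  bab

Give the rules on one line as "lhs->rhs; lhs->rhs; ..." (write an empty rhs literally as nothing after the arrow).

  | bbbabab => aabab => aab => a
  | babab
  | baa
  | aabaaa => aaaa

aab->a; bbb->a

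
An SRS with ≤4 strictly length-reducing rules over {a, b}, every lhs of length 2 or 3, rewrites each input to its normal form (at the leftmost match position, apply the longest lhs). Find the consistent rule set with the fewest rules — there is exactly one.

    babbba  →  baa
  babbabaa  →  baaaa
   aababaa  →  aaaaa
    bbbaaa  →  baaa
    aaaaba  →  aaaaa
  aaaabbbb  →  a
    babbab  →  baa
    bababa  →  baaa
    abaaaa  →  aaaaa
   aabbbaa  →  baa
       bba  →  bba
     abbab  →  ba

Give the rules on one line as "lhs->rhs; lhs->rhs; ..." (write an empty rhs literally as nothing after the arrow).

  | babbba => babba => baba => baa
  | babbabaa => bababaa => baabaa => baaaa
  | aababaa => aaabaa => aaaaa
  | bbbaaa => baaa

ab->a; abb->b; bab->ba; bbb->b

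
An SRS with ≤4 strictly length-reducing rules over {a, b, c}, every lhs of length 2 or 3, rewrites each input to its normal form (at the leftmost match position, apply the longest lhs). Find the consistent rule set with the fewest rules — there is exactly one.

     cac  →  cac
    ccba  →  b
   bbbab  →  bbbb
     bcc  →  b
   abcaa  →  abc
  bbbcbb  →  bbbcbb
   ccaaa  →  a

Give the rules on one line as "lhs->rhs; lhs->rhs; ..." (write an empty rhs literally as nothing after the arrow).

  | cac
  | ccba => ba => b
  | bbbab => bbbb
  | bcc => b

aa->; ba->b; cc->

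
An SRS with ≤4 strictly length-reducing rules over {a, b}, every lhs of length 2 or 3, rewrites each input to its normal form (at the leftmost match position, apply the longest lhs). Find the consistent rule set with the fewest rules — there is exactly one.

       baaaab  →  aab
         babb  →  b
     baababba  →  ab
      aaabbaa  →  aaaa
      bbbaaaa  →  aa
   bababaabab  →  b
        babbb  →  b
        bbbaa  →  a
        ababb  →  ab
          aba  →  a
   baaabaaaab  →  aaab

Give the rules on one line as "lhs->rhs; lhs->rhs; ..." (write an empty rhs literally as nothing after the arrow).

  | baaaab => aab
  | babb => bb => b
  | baababba => babba => bba => ab
  | aaabbaa => aaaaba => aaaa

ba->; baa->; bb->b; bba->ab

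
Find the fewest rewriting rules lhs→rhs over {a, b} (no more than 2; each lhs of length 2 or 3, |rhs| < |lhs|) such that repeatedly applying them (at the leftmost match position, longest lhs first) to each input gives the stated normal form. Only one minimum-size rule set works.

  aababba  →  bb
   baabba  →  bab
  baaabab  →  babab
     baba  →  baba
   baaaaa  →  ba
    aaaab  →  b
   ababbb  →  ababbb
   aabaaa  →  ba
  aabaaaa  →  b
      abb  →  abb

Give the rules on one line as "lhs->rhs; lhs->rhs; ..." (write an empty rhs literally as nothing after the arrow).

  | aababba => babba => baab => bb
  | baabba => bbba => bab
  | baaabab => babab
  | baba

aa->; bba->ab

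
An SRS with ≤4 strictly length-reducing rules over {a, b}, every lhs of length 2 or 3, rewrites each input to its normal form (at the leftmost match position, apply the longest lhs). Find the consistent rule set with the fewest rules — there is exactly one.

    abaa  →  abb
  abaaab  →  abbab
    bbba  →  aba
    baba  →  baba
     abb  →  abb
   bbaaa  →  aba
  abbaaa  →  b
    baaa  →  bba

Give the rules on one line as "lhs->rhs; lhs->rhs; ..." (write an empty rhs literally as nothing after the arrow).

aa->b; aab->a; bbb->ab

  | abaa => abb
  | abaaab => abbab
  | bbba => aba
  | baba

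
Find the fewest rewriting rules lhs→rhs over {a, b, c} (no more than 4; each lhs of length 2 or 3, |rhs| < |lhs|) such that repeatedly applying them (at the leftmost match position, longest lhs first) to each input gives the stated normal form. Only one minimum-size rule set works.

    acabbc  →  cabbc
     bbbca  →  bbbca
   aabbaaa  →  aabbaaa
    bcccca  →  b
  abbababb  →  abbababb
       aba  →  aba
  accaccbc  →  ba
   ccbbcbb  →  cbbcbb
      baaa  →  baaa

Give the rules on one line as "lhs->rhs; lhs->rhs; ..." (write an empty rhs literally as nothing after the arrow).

ac->c; cbc->ba; cc->c; cca->

  | acabbc => cabbc
  | bbbca
  | aabbaaa
  | bcccca => bccca => bcca => b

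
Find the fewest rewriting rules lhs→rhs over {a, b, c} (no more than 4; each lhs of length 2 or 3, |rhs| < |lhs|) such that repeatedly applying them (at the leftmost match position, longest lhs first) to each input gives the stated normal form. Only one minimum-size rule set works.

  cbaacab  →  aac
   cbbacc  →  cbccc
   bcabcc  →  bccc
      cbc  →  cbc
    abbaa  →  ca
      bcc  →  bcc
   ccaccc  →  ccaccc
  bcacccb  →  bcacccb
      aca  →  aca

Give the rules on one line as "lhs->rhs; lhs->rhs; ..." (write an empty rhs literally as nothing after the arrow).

  | cbaacab => aacab => aac
  | cbbacc => cbccc
  | bcabcc => bccc
  | cbc

ab->; ba->c; cba->a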